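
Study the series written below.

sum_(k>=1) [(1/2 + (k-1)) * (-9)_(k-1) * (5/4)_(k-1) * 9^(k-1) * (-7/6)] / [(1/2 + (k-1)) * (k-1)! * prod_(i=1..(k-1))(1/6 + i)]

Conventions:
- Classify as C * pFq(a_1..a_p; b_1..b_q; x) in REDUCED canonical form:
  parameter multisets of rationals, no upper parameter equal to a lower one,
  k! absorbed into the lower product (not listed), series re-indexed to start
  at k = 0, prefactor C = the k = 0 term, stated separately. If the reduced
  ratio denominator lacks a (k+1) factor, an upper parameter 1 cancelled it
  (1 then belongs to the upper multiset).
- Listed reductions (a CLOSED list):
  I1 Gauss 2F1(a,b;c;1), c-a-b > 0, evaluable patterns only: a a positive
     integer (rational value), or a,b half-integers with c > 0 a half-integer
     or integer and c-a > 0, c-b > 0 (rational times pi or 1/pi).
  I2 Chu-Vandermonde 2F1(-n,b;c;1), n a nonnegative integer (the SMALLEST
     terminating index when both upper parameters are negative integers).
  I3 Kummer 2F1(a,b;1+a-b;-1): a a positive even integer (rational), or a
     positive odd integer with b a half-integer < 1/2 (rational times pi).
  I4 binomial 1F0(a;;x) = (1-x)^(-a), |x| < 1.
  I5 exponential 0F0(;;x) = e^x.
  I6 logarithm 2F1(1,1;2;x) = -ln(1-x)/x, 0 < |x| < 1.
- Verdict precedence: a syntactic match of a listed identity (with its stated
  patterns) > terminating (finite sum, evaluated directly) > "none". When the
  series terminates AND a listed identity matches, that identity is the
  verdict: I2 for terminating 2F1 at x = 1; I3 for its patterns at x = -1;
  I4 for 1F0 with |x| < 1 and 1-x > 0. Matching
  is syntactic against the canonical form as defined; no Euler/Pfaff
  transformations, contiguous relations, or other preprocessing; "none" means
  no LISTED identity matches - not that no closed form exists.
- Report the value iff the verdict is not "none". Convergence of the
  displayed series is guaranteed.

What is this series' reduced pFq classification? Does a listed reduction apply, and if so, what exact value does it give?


The series (x = 9) is 2F1: upper {-9, 5/4}, lower {7/6}, prefactor -7/6. Verdict: terminating - upper -9 stops the sum at k = 9; the 10 terms are added exactly. Its exact value is 51230984198177678353/261967899648.

Key observation: t_0 being -7/6, the lower running product (C = -7/6) is a rising factorial.
Term ratio: r(k) = 9 * (k-9) (k+5/4) / [(k+7/6) (k+1)] ; factor over Q: parameters, x = 9, and C = -7/6.


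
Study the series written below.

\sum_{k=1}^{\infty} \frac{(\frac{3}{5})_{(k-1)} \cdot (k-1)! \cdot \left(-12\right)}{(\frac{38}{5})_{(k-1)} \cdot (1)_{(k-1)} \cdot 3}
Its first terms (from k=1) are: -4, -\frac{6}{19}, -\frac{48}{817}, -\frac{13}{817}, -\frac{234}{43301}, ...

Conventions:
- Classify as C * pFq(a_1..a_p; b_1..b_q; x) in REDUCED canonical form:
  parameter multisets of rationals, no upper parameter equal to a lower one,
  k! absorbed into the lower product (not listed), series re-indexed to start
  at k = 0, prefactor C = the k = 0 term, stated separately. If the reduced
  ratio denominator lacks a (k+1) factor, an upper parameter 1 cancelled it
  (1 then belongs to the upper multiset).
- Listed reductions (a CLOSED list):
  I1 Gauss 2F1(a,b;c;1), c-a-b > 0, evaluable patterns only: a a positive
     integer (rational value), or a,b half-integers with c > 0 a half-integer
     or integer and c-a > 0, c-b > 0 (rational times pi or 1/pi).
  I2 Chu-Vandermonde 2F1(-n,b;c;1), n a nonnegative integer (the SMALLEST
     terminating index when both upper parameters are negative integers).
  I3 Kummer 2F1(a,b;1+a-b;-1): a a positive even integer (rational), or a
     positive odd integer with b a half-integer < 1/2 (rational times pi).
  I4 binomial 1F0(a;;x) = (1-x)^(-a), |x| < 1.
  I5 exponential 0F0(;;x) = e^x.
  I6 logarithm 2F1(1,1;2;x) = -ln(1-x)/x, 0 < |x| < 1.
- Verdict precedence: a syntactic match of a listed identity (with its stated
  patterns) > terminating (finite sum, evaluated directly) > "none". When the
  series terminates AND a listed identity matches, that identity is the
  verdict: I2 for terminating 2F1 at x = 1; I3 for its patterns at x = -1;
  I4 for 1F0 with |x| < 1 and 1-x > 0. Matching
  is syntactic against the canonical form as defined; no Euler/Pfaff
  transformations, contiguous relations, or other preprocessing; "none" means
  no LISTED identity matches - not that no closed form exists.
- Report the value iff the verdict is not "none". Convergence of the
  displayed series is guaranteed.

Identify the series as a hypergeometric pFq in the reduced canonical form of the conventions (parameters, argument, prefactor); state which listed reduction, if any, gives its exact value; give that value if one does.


The series (x = 1) is 2F1: upper {\frac{3}{5}, 1}, lower {\frac{38}{5}}, prefactor -4. Verdict: Gauss's theorem (I1) applies (x = 1: the Gamma ratio telescopes since c-a-b = 6 > 0 and a = 1 in Z>0). Sum: -\frac{22}{5}.

First insight: t_0 being -4, the factorial ratio (C = -4) (k+a-1)!/(a-1)! is a rising factorial (a)_k.
Term ratio: r(k) = 1 * (k+\frac{3}{5}) (k+1) / [(k+\frac{38}{5}) (k+1)] - rational; roots negated = parameters, x = 1, C = -4.


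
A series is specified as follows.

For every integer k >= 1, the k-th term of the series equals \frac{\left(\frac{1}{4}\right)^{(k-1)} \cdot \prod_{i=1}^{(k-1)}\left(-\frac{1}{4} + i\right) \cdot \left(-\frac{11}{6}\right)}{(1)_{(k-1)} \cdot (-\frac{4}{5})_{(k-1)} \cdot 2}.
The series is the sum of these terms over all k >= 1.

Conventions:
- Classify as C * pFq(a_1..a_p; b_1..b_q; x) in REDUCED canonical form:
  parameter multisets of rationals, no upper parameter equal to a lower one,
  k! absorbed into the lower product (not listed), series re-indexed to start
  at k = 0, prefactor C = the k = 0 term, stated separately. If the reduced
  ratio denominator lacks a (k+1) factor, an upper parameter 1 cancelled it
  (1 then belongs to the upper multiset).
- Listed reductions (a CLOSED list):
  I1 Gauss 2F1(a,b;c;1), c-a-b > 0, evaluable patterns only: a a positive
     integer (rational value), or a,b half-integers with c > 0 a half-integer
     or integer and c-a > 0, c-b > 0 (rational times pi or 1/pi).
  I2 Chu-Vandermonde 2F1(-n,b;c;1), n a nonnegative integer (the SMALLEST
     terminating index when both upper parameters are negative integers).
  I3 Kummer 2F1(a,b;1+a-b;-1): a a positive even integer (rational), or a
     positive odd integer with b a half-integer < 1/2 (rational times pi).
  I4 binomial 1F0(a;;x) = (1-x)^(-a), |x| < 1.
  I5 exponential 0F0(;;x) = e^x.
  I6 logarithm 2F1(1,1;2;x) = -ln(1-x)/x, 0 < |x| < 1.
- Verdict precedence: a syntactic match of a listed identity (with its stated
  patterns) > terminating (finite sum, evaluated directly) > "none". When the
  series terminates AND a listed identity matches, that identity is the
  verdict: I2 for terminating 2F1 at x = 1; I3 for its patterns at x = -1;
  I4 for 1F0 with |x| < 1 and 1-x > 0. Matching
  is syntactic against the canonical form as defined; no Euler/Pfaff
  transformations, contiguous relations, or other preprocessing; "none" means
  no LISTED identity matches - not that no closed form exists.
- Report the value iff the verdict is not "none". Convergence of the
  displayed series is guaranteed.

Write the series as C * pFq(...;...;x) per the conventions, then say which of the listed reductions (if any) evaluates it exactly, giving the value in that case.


First insight: x = \frac{1}{4} and (1)_k (C = -11/12, x = 1/4) is k! itself.
Consecutive-term ratio: r(k) = \frac{1}{4} * (k+\frac{3}{4}) / [(k-\frac{4}{5}) (k+1)] - rational; roots negated = parameters, x = \frac{1}{4}, C = -\frac{11}{12}.

Canonical form: C = -\frac{11}{12} times 1F1 with upper {\frac{3}{4}}, lower {-\frac{4}{5}}, x = \frac{1}{4}. Verdict: none. A 1F1 with upper {\frac{3}{4}} fits none of I1-I6 at x = \frac{1}{4}; the sum runs forever.


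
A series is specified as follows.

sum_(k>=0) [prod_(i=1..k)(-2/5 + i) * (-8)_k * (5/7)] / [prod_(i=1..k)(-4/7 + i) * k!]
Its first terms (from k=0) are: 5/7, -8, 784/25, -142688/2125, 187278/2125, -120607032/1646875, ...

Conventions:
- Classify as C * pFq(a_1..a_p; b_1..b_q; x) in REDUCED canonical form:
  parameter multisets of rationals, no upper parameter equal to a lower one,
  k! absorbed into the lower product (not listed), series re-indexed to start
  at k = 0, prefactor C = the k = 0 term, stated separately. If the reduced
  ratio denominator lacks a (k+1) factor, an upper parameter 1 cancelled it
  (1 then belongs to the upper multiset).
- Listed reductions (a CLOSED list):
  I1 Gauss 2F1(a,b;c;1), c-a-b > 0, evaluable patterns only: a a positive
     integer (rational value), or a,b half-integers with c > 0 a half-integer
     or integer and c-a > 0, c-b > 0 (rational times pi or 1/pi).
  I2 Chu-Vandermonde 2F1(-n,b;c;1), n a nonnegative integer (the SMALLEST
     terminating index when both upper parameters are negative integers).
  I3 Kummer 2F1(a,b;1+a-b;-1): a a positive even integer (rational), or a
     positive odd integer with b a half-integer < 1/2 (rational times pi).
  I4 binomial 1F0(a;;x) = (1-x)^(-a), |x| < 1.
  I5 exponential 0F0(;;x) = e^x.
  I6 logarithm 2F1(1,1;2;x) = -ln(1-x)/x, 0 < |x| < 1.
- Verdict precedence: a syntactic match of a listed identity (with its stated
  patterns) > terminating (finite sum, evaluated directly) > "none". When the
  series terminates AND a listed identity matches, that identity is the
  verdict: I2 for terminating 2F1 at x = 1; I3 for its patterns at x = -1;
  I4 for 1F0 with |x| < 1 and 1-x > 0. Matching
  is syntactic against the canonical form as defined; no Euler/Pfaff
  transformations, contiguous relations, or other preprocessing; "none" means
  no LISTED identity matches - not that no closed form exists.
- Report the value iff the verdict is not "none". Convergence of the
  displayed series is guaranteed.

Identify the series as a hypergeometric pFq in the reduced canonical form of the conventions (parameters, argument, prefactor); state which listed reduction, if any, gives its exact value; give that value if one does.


x = 1 here; the reduced form reads 2F1, upper {-8, 3/5}, lower {3/7}, C = 5/7. Verdict: Chu-Vandermonde (I2) matches (terminating 2F1 at x = 1 with n = 8, b = 3/5, c = 3/7). Its exact value is -531247288/8052734375.

Key step: x = 1 and the running product (C = 5/7, x = 1) telescopes to a rising factorial.
Step ratio: r(k) = 1 * (k-8) (k+3/5) / [(k+3/7) (k+1)] - poly over poly, x = 1 from leading terms; C = 5/7 at k = 0.


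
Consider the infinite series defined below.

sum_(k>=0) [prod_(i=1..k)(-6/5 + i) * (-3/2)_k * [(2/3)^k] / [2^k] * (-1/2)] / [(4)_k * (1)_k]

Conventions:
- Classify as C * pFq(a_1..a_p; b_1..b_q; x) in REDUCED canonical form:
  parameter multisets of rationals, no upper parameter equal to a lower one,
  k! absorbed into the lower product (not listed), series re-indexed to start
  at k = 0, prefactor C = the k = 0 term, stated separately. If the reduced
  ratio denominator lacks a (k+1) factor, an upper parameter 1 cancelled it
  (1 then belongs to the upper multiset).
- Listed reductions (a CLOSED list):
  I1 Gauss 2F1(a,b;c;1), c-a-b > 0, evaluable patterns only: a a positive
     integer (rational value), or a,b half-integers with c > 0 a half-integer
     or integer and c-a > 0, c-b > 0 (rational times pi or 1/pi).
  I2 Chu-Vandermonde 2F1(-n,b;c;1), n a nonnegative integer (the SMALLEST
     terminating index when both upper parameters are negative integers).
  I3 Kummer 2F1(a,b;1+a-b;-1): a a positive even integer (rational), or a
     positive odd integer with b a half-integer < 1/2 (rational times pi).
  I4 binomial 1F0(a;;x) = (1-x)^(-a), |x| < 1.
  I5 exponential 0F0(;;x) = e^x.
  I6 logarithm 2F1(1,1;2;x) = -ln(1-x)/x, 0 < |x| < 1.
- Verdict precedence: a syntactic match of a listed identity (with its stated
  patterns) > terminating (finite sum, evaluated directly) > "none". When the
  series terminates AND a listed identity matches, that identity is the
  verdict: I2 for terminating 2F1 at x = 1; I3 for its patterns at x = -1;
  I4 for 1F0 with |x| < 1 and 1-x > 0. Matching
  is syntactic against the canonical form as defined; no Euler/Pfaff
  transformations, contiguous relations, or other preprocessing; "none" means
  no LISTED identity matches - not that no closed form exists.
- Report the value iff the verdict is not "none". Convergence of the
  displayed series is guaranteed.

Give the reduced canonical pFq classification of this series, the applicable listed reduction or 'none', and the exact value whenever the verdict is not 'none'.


Prefactor -1/2, argument 1/3: 2F1 with upper {-3/2, -1/5} over lower {4}. Verdict: none (x = 1/3): each listed identity misses the multisets {-3/2, -1/5} ; {4}.

Key step: from the first term -1/2: the running product (prefactor -1/2) telescopes to a rising factorial.
Step ratio: r(k) = (1/3) * (k-3/2) (k-1/5) / [(k+4) (k+1)] - rational; roots negated = parameters, x = (1/3), C = -1/2.


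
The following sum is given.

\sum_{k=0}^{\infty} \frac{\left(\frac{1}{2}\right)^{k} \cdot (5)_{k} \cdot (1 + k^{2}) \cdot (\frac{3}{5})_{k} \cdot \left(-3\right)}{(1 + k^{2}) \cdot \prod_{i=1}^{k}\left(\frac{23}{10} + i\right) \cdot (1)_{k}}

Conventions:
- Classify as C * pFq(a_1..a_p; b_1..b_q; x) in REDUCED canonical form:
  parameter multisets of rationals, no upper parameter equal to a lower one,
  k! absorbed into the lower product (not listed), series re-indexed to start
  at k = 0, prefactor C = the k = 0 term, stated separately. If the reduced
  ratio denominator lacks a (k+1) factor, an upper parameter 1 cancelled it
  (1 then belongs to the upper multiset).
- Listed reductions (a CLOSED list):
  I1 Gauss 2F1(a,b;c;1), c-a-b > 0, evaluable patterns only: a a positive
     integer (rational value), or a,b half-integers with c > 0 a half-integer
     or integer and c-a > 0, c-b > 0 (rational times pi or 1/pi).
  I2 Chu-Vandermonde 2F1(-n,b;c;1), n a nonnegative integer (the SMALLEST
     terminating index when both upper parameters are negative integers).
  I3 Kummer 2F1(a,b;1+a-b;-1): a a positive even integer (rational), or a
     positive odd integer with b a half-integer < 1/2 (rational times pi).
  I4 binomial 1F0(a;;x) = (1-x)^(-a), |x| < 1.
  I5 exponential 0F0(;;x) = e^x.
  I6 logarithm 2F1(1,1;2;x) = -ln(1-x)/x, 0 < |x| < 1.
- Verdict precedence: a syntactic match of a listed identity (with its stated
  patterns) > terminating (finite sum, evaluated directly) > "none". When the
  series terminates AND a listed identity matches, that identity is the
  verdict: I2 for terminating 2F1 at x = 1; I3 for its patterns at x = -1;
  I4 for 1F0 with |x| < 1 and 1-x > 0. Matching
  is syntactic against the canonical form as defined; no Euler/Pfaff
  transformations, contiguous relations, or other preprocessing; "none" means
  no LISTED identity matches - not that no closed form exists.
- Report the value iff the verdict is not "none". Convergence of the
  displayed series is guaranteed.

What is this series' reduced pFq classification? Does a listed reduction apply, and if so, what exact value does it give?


x = \frac{1}{2} here; the reduced form reads 2F1, upper {\frac{3}{5}, 5}, lower {\frac{33}{10}}, C = -3. Verdict: none - this 2F1 at x = \frac{1}{2} matches no listed pattern, and upper {\frac{3}{5}, 5} holds no stopper.

Structural cue: with t_0 = -3, (1)_k (prefactor -3) is k! itself.
Term ratio: r(k) = \frac{1}{2} * (k+\frac{3}{5}) (k+5) / [(k+\frac{33}{10}) (k+1)] - rational in k. x = \frac{1}{2}; t_0 = -3; negate the roots.


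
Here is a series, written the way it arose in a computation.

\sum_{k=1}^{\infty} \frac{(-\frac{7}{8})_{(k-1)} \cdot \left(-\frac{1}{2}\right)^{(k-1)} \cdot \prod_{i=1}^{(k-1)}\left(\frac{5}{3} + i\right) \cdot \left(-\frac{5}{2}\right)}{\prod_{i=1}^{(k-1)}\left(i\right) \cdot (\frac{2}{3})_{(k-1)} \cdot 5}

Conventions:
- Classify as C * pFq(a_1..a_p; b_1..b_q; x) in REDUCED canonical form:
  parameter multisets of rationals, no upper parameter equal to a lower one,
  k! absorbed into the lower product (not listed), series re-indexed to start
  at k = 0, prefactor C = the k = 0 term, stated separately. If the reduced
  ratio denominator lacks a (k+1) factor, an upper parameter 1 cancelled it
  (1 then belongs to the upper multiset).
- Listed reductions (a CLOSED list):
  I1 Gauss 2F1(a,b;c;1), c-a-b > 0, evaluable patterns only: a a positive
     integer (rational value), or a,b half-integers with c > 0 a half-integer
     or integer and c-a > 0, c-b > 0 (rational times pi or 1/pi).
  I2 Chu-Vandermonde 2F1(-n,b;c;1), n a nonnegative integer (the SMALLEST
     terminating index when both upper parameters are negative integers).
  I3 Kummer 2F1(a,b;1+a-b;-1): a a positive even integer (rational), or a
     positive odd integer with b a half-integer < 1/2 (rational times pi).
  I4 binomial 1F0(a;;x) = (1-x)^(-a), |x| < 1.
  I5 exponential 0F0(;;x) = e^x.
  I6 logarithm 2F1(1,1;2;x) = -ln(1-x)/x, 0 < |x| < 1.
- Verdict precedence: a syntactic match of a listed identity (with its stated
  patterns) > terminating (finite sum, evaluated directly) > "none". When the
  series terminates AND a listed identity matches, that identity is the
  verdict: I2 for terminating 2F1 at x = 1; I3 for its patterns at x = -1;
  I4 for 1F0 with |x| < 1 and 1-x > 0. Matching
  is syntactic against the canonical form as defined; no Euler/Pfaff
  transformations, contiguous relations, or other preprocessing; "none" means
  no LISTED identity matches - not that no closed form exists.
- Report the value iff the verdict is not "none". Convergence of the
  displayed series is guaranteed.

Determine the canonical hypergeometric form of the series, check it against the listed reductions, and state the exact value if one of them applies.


Canonical form: C = -\frac{1}{2} times 2F1 with upper {-\frac{7}{8}, \frac{8}{3}}, lower {\frac{2}{3}}, x = -\frac{1}{2}. Verdict: none here - no I1-I6 shape fits x = -\frac{1}{2} with lower {\frac{2}{3}}.

Key step: t_0 = -\frac{1}{2} here, and the running product (prefactor -1/2) telescopes to a rising factorial.
Ratio: r(k) = -\frac{1}{2} * (k-\frac{7}{8}) (k+\frac{8}{3}) / [(k+\frac{2}{3}) (k+1)] ; factor over Q: parameters, x = -\frac{1}{2}, and C = -\frac{1}{2}.


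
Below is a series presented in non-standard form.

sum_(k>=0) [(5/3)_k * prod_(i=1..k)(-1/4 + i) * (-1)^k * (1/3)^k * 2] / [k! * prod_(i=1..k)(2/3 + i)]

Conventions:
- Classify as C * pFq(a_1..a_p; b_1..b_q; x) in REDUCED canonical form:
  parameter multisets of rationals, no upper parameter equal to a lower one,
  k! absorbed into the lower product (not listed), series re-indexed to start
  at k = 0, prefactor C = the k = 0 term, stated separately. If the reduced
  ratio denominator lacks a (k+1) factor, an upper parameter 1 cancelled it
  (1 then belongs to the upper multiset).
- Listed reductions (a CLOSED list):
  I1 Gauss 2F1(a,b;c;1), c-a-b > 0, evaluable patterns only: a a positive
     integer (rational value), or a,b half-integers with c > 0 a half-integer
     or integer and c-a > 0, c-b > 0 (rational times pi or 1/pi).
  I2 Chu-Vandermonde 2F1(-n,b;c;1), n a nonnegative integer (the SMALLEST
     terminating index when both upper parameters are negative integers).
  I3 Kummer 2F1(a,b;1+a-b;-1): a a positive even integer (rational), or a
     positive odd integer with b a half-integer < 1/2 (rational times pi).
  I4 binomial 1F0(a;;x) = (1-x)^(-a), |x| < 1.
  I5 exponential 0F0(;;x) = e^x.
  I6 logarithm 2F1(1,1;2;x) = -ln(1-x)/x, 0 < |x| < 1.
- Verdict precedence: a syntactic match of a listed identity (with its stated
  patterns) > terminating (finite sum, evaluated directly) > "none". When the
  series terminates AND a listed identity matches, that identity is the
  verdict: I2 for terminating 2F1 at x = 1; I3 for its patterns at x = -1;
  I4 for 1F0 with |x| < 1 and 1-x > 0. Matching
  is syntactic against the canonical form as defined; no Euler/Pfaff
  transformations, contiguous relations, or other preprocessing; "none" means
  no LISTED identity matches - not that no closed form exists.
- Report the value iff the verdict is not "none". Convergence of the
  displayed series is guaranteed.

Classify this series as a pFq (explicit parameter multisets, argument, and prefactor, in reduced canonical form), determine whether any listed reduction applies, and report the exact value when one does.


The series (x = -1/3) is 1F0: upper {3/4}, lower {-}, prefactor 2. Verdict: this is the binomial series (I4) (the 1F0 binomial series: exponent -3/4, x = -1/3). Exact value: 2 * (4/3)^(-3/4).

Key step: x = (-1/3) and the running product (C = 2, x = -1/3) telescopes to a rising factorial.
Term ratio: r(k) = (-1/3) * (k+3/4) / [(k+1)] - rational in k. x = (-1/3); t_0 = 2; negate the roots.


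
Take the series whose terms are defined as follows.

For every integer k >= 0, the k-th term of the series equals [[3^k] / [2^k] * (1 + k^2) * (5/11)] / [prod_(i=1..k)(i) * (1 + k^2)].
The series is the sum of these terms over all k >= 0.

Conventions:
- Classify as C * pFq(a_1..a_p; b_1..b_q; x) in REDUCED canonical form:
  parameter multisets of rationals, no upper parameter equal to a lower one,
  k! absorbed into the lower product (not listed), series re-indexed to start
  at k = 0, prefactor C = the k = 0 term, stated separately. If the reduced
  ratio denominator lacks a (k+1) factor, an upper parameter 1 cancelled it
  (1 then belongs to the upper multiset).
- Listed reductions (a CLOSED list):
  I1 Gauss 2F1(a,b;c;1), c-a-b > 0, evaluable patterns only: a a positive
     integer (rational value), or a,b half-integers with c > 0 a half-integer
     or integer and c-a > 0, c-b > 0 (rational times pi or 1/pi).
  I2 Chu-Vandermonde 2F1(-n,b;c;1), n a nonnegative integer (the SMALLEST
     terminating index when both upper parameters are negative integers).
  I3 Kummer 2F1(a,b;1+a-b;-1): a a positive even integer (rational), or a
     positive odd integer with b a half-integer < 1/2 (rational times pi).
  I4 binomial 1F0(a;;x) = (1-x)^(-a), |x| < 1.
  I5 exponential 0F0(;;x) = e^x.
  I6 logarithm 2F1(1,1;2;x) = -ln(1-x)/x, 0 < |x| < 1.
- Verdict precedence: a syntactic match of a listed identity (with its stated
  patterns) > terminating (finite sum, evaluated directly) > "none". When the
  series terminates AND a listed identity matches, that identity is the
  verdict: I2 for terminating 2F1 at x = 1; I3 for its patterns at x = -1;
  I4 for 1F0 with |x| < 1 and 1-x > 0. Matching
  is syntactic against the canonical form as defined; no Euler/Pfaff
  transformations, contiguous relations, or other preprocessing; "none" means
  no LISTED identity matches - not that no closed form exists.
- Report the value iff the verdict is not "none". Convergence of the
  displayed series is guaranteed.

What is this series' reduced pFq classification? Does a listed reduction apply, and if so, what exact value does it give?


x = 3/2 here; the reduced form reads 0F0, upper {-}, lower {-}, C = 5/11. Verdict (x = 3/2): the I5 exponential reduction applies (the 0F0 exponential series at x = 3/2). Hence: (5/11) * e^(3/2).

First insight: with t_0 = 5/11, the product of the first k integers (prefactor 5/11) is k!.
Adjacent-term ratio: r(k) = (3/2) * 1 / [(k+1)] - rational in k, leading ratio (3/2); with t_0 = 5/11, classification follows.


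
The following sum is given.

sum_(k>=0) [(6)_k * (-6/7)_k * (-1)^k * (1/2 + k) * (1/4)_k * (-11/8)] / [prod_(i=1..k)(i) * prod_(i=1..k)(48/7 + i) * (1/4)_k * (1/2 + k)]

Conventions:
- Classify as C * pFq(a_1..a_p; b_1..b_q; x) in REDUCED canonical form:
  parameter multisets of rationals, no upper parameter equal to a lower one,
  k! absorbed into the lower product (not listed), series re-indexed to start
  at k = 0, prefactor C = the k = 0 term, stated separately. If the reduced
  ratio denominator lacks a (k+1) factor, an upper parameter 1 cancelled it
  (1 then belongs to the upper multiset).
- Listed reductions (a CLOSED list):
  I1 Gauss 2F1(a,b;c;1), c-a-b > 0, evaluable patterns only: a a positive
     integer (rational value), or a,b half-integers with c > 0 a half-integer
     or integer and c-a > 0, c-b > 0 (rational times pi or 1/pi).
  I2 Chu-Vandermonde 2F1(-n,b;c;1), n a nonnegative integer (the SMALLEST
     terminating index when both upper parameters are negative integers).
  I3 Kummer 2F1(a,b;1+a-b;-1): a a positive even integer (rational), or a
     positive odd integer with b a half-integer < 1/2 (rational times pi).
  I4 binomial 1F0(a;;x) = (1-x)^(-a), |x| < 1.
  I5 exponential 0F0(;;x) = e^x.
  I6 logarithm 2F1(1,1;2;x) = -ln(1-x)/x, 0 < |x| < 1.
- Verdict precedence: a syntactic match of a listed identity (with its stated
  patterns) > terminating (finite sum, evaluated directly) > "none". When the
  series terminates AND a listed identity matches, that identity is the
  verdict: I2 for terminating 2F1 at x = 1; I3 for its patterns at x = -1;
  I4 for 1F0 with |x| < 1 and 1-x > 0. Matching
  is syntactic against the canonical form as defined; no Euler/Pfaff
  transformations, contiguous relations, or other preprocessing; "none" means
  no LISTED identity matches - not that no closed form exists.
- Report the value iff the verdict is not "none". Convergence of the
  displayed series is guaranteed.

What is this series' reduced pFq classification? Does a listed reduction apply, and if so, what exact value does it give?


The series (x = -1) is 2F1: upper {-6/7, 6}, lower {55/7}, prefactor -11/8. Verdict: this is Kummer's theorem (I3) (x = -1; c = 55/7 equals 1+a-b for upper {-6/7, 6}: listed pattern). Hence: -7667/3430.

First insight: t_0 being -11/8, the product of the first k integers (C = -11/8) is k!.
Ratio: r(k) = (-1) * (k-6/7) (k+6) / [(k+55/7) (k+1)] - rational in k. x = (-1); t_0 = -11/8; negate the roots.


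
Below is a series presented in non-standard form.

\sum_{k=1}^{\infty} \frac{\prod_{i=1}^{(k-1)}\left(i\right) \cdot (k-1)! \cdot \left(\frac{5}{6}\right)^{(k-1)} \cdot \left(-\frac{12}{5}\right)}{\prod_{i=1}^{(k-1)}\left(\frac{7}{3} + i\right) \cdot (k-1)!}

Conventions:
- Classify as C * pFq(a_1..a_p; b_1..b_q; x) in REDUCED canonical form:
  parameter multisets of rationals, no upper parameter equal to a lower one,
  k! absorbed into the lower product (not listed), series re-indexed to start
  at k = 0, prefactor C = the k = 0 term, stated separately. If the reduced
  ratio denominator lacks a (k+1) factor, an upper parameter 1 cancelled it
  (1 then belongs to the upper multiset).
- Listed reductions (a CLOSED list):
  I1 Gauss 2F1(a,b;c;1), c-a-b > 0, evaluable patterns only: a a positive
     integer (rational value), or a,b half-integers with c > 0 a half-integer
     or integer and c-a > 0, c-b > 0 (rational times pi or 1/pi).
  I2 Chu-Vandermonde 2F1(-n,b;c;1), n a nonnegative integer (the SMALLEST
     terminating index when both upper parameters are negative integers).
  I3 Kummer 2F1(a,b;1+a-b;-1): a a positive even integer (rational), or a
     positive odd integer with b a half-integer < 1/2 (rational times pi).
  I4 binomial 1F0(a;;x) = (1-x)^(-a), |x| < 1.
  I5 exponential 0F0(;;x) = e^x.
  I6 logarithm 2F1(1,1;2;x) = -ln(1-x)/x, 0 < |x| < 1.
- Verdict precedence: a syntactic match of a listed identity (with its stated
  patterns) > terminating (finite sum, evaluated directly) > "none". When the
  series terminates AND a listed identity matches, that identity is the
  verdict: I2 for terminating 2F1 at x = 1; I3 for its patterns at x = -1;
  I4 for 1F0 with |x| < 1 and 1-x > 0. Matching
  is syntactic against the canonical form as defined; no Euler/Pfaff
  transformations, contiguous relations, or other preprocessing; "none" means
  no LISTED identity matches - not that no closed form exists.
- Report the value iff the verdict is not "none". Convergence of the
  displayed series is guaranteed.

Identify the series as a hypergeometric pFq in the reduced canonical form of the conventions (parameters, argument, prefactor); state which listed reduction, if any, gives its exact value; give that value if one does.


The series (x = \frac{5}{6}) is 2F1: upper {1, 1}, lower {\frac{10}{3}}, prefactor -\frac{12}{5}. Verdict: none (x = \frac{5}{6}): each listed identity misses the multisets {1, 1} ; {\frac{10}{3}}.

The tell: from the first term -\frac{12}{5}: the factorial ratio (prefactor -12/5) (k+a-1)!/(a-1)! is a rising factorial (a)_k.
Step ratio: r(k) = \frac{5}{6} * (k+1) (k+1) / [(k+\frac{10}{3}) (k+1)] - rational; roots negated = parameters, x = \frac{5}{6}, C = -\frac{12}{5}.


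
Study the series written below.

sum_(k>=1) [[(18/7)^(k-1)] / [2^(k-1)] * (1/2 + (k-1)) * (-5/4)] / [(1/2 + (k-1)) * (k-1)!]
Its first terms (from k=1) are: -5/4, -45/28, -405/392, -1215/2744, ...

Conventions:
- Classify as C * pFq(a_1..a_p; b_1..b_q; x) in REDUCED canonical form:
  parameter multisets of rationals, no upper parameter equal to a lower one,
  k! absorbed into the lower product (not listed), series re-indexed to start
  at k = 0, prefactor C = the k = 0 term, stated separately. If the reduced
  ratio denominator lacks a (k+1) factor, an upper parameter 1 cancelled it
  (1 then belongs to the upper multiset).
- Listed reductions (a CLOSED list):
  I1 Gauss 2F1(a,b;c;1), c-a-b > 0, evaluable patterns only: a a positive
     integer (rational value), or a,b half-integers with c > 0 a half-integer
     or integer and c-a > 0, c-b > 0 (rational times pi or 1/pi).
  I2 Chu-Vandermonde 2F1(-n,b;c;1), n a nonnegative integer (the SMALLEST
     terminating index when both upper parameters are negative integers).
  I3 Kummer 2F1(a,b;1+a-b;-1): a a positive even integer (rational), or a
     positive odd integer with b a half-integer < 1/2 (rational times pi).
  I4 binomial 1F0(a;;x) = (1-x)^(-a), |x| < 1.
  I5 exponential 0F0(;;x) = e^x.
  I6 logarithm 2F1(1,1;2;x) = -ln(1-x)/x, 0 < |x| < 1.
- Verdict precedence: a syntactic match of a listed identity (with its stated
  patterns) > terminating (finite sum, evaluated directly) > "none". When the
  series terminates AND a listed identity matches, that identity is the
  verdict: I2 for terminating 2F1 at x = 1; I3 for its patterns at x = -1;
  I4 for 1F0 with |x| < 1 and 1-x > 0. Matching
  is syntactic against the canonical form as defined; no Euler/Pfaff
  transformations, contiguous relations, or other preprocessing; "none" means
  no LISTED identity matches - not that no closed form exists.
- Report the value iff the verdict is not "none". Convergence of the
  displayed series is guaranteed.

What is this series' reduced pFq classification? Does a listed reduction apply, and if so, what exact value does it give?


This is -5/4 * 0F0(-; -; 9/7) in reduced canonical form. Verdict (x = 9/7): the I5 exponential reduction applies (the 0F0 exponential series at x = 9/7). Exact value: (-5/4) * e^(9/7).

Structural cue: t_0 = -5/4 here, and striking the common factor k + 1/2 reduces the term (C = -5/4, x = 9/7).
Term ratio: r(k) = (9/7) * 1 / [(k+1)] - rational; roots negated = parameters, x = (9/7), C = -5/4.


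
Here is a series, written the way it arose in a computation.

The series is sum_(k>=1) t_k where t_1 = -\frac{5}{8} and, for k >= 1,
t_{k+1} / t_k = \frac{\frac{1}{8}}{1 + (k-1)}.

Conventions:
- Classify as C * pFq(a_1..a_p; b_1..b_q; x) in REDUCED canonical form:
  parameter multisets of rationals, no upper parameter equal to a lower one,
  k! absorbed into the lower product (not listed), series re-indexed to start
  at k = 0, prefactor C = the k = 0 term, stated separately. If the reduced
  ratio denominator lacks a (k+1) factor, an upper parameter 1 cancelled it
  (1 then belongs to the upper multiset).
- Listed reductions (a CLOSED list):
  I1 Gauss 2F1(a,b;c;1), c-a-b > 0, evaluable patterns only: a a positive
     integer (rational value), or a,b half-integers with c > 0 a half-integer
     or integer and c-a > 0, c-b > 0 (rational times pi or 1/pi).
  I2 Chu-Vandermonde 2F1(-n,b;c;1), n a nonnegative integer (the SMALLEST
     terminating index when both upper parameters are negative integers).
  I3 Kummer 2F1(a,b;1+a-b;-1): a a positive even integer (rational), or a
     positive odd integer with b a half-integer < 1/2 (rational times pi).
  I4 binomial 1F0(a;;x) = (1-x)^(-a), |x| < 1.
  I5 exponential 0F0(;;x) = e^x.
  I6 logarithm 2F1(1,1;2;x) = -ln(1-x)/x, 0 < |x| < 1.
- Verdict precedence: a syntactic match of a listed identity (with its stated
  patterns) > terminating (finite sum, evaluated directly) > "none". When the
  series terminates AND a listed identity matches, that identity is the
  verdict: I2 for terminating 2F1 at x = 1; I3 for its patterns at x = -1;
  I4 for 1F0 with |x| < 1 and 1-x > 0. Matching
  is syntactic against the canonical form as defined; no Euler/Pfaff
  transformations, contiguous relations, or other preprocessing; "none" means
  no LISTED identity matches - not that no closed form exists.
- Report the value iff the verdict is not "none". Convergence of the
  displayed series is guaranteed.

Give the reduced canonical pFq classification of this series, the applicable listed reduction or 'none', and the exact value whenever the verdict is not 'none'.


The tell: t_0 being -\frac{5}{8}, the expanded ratio factors over Q; prefactor -5/8, roots give parameters.
Adjacent-term ratio: r(k) = \frac{1}{8} * 1 / [(k+1)] - rational; roots negated = parameters, x = \frac{1}{8}, C = -\frac{5}{8}.

Prefactor -\frac{5}{8}, argument \frac{1}{8}: 0F0 with upper {-} over lower {-}. Verdict: this is the I5 exponential reduction (the 0F0 exponential series at x = \frac{1}{8}). Value: \left(-\frac{5}{8}\right) \cdot e^{\frac{1}{8}}.


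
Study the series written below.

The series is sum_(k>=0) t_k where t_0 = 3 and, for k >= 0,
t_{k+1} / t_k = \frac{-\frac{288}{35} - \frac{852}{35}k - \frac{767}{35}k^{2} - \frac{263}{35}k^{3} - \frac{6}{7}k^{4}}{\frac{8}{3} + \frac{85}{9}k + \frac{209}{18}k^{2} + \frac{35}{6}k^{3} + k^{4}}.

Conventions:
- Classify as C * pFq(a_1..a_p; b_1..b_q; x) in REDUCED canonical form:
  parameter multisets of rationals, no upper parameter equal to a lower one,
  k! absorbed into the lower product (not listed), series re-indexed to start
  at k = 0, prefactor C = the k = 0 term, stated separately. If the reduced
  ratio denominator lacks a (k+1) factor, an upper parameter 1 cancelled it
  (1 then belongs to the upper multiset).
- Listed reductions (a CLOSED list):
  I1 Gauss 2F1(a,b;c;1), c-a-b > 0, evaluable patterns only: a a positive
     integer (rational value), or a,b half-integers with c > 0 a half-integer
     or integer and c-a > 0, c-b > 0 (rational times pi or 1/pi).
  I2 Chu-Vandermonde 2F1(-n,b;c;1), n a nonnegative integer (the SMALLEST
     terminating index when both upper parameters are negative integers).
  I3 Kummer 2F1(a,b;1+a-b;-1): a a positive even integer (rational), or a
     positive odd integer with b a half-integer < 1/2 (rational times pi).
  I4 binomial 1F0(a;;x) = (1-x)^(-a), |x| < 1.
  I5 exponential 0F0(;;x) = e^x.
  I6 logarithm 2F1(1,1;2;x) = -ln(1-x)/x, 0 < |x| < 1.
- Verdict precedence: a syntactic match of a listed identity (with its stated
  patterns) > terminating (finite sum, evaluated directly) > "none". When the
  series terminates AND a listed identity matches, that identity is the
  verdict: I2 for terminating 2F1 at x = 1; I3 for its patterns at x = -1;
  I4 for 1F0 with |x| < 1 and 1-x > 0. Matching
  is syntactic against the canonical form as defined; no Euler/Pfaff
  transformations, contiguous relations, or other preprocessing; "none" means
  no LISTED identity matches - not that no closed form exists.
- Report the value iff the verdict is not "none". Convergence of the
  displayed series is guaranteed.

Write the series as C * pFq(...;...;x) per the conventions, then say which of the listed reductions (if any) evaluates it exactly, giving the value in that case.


At argument -\frac{6}{7}: a 2F1 with upper {\frac{3}{5}, 4}, lower {\frac{2}{3}}, scaled by C = 3. Verdict: none. Every listed pattern misses the 2F1 form at -\frac{6}{7}, upper {\frac{3}{5}, 4}.

Key step: x = -\frac{6}{7} and the expanded ratio factors over Q; prefactor 3, roots give parameters.
Consecutive-term ratio: r(k) = -\frac{6}{7} * (k+\frac{3}{5}) (k+4) / [(k+\frac{2}{3}) (k+1)] - rational; roots negated = parameters, x = -\frac{6}{7}, C = 3.


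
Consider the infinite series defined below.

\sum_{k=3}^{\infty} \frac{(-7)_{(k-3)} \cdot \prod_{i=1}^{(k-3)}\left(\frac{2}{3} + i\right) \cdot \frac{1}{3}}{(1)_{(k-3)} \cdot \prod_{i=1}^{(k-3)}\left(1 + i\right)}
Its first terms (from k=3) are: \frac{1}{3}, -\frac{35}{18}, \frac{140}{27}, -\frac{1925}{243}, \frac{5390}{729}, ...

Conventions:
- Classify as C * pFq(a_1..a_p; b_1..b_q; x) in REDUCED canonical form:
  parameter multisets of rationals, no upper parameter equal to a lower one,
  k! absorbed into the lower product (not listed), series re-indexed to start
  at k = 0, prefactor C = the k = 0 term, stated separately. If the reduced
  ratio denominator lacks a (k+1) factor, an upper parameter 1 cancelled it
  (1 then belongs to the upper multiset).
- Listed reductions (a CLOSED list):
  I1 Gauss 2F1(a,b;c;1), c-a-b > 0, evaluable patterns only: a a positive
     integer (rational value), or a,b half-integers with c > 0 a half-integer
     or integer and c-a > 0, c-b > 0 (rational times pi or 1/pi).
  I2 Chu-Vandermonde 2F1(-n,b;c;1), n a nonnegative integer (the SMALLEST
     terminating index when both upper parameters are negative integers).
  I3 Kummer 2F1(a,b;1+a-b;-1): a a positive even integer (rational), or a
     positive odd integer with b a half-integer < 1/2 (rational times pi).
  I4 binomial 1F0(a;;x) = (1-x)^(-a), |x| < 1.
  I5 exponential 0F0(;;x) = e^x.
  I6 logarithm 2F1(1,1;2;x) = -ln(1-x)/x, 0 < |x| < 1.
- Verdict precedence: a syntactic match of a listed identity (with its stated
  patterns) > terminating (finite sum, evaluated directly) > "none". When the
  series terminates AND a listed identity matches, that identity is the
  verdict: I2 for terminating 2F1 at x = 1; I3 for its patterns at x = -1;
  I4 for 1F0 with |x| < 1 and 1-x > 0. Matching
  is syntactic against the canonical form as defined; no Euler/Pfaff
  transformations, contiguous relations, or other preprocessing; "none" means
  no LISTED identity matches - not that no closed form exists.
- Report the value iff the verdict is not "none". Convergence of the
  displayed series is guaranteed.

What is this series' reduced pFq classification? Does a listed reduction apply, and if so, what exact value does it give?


This is \frac{1}{3} * 2F1(-7, \frac{5}{3}; 2; 1) in reduced canonical form. Verdict: Vandermonde's identity (I2) matches (terminating 2F1 at x = 1 with n = 7, b = 5/3, c = 2). Value: \frac{247}{59049}.

Key step: t_0 being \frac{1}{3}, the lower running product (prefactor 1/3) is a rising factorial.
Term ratio: r(k) = 1 * (k-7) (k+\frac{5}{3}) / [(k+2) (k+1)] - rational in k, leading ratio 1; with t_0 = \frac{1}{3}, classification follows.


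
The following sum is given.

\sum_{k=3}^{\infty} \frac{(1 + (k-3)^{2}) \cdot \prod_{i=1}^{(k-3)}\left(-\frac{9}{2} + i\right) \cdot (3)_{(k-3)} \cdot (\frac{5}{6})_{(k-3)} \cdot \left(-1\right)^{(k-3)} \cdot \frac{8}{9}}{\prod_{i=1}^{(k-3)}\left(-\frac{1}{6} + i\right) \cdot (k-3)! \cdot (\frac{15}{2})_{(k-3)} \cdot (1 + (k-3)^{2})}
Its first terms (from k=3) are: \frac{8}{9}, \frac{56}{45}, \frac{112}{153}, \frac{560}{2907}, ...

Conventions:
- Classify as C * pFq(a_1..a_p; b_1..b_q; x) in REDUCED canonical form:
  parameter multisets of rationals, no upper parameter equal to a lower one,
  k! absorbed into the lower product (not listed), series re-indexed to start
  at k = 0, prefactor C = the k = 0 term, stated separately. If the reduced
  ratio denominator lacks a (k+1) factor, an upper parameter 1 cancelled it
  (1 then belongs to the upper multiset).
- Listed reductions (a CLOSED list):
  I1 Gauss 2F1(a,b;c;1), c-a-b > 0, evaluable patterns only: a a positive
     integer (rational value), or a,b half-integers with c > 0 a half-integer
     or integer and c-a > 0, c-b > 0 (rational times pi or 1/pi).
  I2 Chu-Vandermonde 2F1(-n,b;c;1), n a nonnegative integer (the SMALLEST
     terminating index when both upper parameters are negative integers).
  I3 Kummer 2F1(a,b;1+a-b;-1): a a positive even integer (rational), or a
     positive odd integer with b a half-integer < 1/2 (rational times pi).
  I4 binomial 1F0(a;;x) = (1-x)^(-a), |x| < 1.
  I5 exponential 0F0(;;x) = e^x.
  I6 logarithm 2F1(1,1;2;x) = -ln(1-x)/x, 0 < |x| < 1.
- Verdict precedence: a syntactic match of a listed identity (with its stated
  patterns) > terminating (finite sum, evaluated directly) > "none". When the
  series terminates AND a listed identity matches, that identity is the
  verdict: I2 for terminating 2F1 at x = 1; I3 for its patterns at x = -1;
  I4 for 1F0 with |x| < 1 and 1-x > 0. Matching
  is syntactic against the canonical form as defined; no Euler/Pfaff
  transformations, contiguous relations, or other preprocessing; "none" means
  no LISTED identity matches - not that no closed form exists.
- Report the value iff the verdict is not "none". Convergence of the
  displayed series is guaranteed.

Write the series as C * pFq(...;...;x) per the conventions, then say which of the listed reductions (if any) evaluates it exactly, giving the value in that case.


Key observation: with t_0 = \frac{8}{9}, the lower running product (prefactor 8/9) is a rising factorial.
Adjacent-term ratio: r(k) = -1 * (k-\frac{7}{2}) (k+3) / [(k+\frac{15}{2}) (k+1)] - rational; roots negated = parameters, x = -1, C = \frac{8}{9}.

Canonical form: C = \frac{8}{9} times 2F1 with upper {-\frac{7}{2}, 3}, lower {\frac{15}{2}}, x = -1. Verdict: this is Kummer (I3) (x = -1; c = \frac{15}{2} equals 1+a-b for upper {-\frac{7}{2}, 3}: listed pattern). Sum: \frac{1001}{1024} \cdot \pi.
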